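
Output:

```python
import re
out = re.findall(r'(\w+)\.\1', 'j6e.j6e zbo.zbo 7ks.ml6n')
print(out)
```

The backreference `\1` re-matches whatever the first group consumed, character for character.
One capturing group, so `findall` returns just the captured substring from each match — 2 in all.

['j6e', 'zbo']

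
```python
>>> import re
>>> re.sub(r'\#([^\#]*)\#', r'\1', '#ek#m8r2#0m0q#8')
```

'ekm8r20m0q8'

The replacement refers to a captured group, so each match is rewritten using its own captured text.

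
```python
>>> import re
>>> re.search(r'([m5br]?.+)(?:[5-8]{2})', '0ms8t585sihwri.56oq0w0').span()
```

The pattern matches optionally one of [m5br], then one or more of any character (captured); then exactly 2 of a character in [5-8] (non-capturing group).
Unlike `match`, `search` isn't anchored — it looks for the pattern anywhere in the string.
The match spans [0:17] → '0ms8t585sihwri.56'.
Captured: group 1 = '0ms8t585sihwri.'.

(0, 17)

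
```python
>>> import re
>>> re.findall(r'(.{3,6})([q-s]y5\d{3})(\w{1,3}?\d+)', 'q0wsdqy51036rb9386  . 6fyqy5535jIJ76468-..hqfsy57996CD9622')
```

Pattern: 3 to 6 of any character (captured); then a character in [q-s], then the literal 'y5', then exactly 3 of a digit (captured); then 1 to 3 of a word character (lazy), then one or more of a digit (captured).
Matches: at [0:18] match 'q0wsdqy51036rb9386', groups = ('q0wsd', 'qy5103', '6rb9386'); at [19:39] match ' . 6fyqy5535jIJ76468', groups = (' . 6fy', 'qy5535', 'jIJ76468'); at [39:58] match '-..hqfsy57996CD9622', groups = ('-..hqf', 'sy5799', '6CD9622').
Multiple groups make `findall` return tuples — one 3-tuple for each match.

[('q0wsd', 'qy5103', '6rb9386'), (' . 6fy', 'qy5535', 'jIJ76468'), ('-..hqf', 'sy5799', '6CD9622')]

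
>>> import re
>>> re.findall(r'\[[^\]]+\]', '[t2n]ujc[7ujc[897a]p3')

Matches: at [0:5] → '[t2n]'; at [8:19] → '[7ujc[897a]'.
Since nothing is captured, `findall` lists the 2 matched substrings directly.

['[t2n]', '[7ujc[897a]']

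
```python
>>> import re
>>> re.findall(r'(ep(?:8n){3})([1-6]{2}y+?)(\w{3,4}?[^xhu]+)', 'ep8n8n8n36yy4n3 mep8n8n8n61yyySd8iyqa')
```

This matches the literal 'ep', then the literal '8n' repeated 3 times (captured); then exactly 2 of a character in [1-6], then one or more of a literal 'y' (lazy) (captured); then 3 to 4 of a word character (lazy), then one or more of any character except [xhu] (captured).
Because the quantifier is non-greedy, it stops expanding at the earliest point where the rest of the pattern can succeed.
Scanning left to right: at [0:37] match 'ep8n8n8n36yy4n3 mep8n8n8n61yyySd8iyqa', groups = ('ep8n8n8n', '36y', 'y4n3 mep8n8n8n61yyySd8iyqa').
With 3 capturing groups, `findall` returns a 3-tuple per match.

[('ep8n8n8n', '36y', 'y4n3 mep8n8n8n61yyySd8iyqa')]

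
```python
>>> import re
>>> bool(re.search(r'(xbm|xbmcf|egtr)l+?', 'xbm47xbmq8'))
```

False

`re.search` scans for the first position where the pattern succeeds.
Here the pattern never matches, so the call returns None, and `bool(None)` is False.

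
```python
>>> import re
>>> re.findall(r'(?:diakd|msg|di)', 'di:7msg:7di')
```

Scanning left to right: at [0:2] → 'di'; at [4:7] → 'msg'; at [9:11] → 'di'.
Since nothing is captured, `findall` lists the 3 matched substrings directly.

['di', 'msg', 'di']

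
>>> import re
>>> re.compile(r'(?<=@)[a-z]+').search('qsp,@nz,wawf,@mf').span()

The `(?=…)`/`(?<=…)` assertion just peeks at neighbouring text; it doesn't advance the match position.
The match spans [5:7] → 'nz'.

(5, 7)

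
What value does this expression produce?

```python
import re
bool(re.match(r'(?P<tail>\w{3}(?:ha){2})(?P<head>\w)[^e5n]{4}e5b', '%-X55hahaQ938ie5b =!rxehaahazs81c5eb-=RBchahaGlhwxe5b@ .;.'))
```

False

The pattern matches exactly 3 of a word character, then the literal 'ha' repeated 2 times (captured as 'tail'); then a word character (captured as 'head'); then exactly 4 of any character except [e5n], then the literal 'e5b'.
`match` is anchored at position 0; if the pattern doesn't fit there, it returns None.
Here position 0 doesn't satisfy it, so the call returns None, and `bool(None)` is False.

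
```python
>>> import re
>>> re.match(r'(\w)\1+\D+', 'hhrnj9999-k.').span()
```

A backreference is literal: `\1` must see the identical characters the first group matched.
`re.match` only tries the pattern at the start of the string.
The match spans [0:5] → 'hhrnj'.
Captured: group 1 = 'h'.

(0, 5)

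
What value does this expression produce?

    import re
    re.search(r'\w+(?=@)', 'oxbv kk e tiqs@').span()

(10, 14)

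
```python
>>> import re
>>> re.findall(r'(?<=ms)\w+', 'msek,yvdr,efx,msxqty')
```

['ek', 'xqty']

The lookaround is zero-width — it requires the adjacent text to match without consuming it, so the asserted text isn't part of the match.
Walking the string: at [2:4] → 'ek'; at [16:20] → 'xqty'.
`findall` yields the raw match text (2 of them) because the pattern has no groups.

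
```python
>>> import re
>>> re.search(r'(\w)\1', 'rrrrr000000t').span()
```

After group 1 captures some text, `\1` only succeeds where that same text appears again.
The match spans [0:2] → 'rr'.

(0, 2)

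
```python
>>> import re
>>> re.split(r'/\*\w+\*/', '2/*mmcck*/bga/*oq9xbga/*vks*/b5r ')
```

The string is cut at each match, leaving 3 pieces.

['2', 'bga/*oq9xbga', 'b5r ']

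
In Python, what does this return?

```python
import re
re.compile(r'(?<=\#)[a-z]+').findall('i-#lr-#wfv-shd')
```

['lr', 'wfv']

Because the assertion is zero-width, the text it checks is not consumed and won't appear in the result.
Since nothing is captured, `findall` lists the 2 matched substrings directly.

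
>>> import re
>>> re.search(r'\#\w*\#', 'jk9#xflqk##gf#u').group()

The match spans [3:10] → '#xflqk#'.

'#xflqk#'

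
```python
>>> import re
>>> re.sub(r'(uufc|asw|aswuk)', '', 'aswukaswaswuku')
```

'ukuku'

Alternation tries branches left to right and keeps the first one that lets the overall match succeed at that position.
Matches: at [0:3] → 'asw'; at [5:8] → 'asw'; at [8:11] → 'asw'.
Every occurrence is swapped for ''.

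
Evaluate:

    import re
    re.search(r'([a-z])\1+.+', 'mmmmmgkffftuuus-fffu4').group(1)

The backreference `\1` re-matches whatever the first group consumed, character for character.
`re.search` scans for the first position where the pattern succeeds.
The match spans [0:21] → 'mmmmmgkffftuuus-fffu4'.
Captured: group 1 = 'm'.

'm'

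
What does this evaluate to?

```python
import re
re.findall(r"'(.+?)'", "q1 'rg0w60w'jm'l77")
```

Scanning left to right: at [3:12] match "'rg0w60w'", group 1 = 'rg0w60w'.
Because there's exactly one group, `findall` drops the full match and keeps group 1 from the one hit.

['rg0w60w']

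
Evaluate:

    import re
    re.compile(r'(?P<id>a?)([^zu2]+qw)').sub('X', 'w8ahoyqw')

'X'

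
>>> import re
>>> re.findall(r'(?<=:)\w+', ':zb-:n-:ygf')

['zb', 'n', 'ygf']

The lookaround is zero-width — it requires the adjacent text to match without consuming it, so the asserted text isn't part of the match.
Matches: at [1:3] → 'zb'; at [5:6] → 'n'; at [8:11] → 'ygf'.
With no groups in the pattern, `findall` gives back each whole match — 3 here.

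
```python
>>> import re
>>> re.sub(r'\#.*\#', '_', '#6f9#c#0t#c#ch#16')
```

'_16'

Matches: at [0:15] → '#6f9#c#0t#c#ch#'.
`sub` substitutes '_' at each match site.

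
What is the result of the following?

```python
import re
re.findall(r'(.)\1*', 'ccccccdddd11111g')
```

['c', 'd', '1', 'g']

The backreference `\1` re-matches whatever the first group consumed, character for character.
Matches: at [0:6] match 'cccccc', group 1 = 'c'; at [6:10] match 'dddd', group 1 = 'd'; at [10:15] match '11111', group 1 = '1'; at [15:16] match 'g', group 1 = 'g'.
One capturing group, so `findall` returns just the captured substring from each match — 4 in all.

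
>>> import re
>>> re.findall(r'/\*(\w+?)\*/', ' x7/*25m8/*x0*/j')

['x0']

Scanning left to right: at [9:15] match '/*x0*/', group 1 = 'x0'.
`findall` collects group 1 from the one match (1 total).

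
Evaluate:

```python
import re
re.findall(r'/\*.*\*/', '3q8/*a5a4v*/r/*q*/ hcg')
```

['/*a5a4v*/r/*q*/']

Scanning left to right: at [3:18] → '/*a5a4v*/r/*q*/'.
No capturing groups, so `findall` returns the 1 full match string.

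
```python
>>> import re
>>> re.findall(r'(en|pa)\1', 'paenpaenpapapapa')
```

After group 1 captures some text, `\1` only succeeds where that same text appears again.
One capturing group, so `findall` returns just the captured substring from each match — 2 in all.

['pa', 'pa']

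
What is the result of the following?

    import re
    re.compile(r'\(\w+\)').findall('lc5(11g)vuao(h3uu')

['(11g)']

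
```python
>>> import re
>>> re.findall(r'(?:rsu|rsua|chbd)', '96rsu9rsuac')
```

Branches in `(...|...)` are attempted left-to-right; the first branch that allows the whole pattern to succeed is taken.
Walking the string: at [2:5] → 'rsu'; at [6:9] → 'rsu'.
`findall` yields the raw match text (2 of them) because the pattern has no groups.

['rsu', 'rsu']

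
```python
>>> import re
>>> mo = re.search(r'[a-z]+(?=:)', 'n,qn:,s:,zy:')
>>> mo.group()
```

'qn'

The `(?=…)`/`(?<=…)` assertion just peeks at neighbouring text; it doesn't advance the match position.
`re.search` tries every starting position until one works.
The match spans [2:4] → 'qn'.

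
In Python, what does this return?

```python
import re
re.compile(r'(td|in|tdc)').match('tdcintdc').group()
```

'td'

The regex engine tests alternatives in the order written; an earlier branch that matches wins even if a later one would match more.
With `match`, the pattern is implicitly anchored at the beginning.
The match spans [0:2] → 'td'.
Captured: group 1 = 'td'.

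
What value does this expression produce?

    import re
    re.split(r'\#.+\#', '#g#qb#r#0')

Matches to split on: at [0:8] → '#g#qb#r#'.
The string is cut at each match, leaving 2 pieces.

['', '0']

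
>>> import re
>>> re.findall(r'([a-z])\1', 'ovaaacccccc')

['a', 'c', 'c', 'c']

After group 1 captures some text, `\1` only succeeds where that same text appears again.
Scanning left to right: at [2:4] match 'aa', group 1 = 'a'; at [5:7] match 'cc', group 1 = 'c'; at [7:9] match 'cc', group 1 = 'c'; at [9:11] match 'cc', group 1 = 'c'.
`findall` collects group 1 from each match (4 total).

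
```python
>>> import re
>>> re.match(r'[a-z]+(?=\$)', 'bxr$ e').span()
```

(0, 3)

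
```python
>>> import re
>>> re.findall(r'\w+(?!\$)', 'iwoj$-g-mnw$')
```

['iwo', 'g', 'mn']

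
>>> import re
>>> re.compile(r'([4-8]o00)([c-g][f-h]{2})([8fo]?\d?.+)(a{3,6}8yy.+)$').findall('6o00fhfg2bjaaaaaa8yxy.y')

[]

Pattern: a character in [4-8], then the literal 'o00' (captured); then a character in [c-g], then exactly 2 of a character in [f-h] (captured); then optionally one of [8fo], then optionally a digit, then one or more of any character (captured); then 3 to 6 of the literal 'a', then the literal '8yy', then one or more of any character (captured); then anchored at the end.
4 groups means each result is a tuple of 4 captured strings — 0 here.
Nothing in the string satisfies the pattern, so the list is empty.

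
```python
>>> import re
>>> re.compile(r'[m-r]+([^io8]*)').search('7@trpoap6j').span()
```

(3, 10)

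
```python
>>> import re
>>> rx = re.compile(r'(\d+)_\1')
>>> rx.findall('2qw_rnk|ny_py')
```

[]

Because there's exactly one group, `findall` drops the full match and keeps group 1 from each hit.
Nothing in the string satisfies the pattern, so the list is empty.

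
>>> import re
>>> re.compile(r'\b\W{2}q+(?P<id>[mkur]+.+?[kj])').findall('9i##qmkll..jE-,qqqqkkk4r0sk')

['mkll..j', 'kkk4r0sk']

The pattern matches a word boundary (`\b`, zero-width); then exactly 2 of a non-word character, then one or more of the literal 'q'; then one or more of one of [mkur], then one or more of any character (lazy), then one of [kj] (captured as 'id').
A non-greedy quantifier consumes as few characters as it can — just enough that the remainder of the pattern still matches from where it stops; whatever follows it matches normally.
Matches: at [2:12] match '##qmkll..j', group 1 = 'mkll..j'; at [13:27] match '-,qqqqkkk4r0sk', group 1 = 'kkk4r0sk'.
One capturing group, so `findall` returns just the captured substring from each match — 2 in all.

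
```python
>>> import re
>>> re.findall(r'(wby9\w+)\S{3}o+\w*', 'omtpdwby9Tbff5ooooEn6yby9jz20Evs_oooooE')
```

['wby9Tbff5ooooEn6yby9jz20Evs_o']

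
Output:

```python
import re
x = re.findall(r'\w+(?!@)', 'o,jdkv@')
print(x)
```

The negative lookahead/lookbehind blocks any match where the forbidden context is present.
No capturing groups, so `findall` returns the 2 full match strings.

['o', 'jdk']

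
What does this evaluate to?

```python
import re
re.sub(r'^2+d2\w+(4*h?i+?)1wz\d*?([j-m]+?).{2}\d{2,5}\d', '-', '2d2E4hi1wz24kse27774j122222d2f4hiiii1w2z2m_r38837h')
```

'-j122222d2f4hiiii1w2z2m_r38837h'

Pattern: anchored at the start of the string; then one or more of the literal '2', then the literal 'd2', then one or more of a word character; then zero or more of the literal '4', then optionally the literal 'h', then one or more of the literal 'i' (lazy) (captured); then the literal '1wz', then zero or more of a digit (lazy); then one or more of a character in [j-m] (lazy) (captured); then exactly 2 of any character, then 2 to 5 of a digit, then a digit.
Every occurrence is swapped for '-'.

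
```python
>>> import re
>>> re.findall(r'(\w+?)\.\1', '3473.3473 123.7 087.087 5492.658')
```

After group 1 captures some text, `\1` only succeeds where that same text appears again.
With a single group, `findall` returns only what that group captured — 2 items.

['3473', '087']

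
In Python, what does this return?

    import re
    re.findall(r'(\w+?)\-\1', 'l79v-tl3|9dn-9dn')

['9dn']

`\1` has to match the exact text group 1 already captured.
Because there's exactly one group, `findall` drops the full match and keeps group 1 from the one hit.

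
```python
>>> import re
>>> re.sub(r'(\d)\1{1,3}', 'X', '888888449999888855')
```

'XXXXXX'

A backreference is literal: `\1` must see the identical characters the first group matched.
Every occurrence is swapped for 'X'.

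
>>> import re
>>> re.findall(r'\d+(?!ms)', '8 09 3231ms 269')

Because the assertion is negative and zero-width, positions next to the forbidden text are skipped.
Matches: at [0:1] → '8'; at [2:4] → '09'; at [5:8] → '323'; at [12:15] → '269'.
`findall` yields the raw match text (4 of them) because the pattern has no groups.

['8', '09', '323', '269']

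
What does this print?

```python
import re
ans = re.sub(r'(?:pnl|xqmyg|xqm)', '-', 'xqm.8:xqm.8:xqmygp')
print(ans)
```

-.8:-.8:-p

`|` is ordered: at each position the engine commits to the first alternative that works.
Matches: at [0:3] → 'xqm'; at [6:9] → 'xqm'; at [12:17] → 'xqmyg'.
Each match is replaced by '-'.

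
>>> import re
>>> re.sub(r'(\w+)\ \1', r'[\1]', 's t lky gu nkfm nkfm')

`\1` is not a pattern — it's the concrete string captured by group 1, re-applied verbatim.
The replacement refers to a captured group, so each match is rewritten using its own captured text.

's t lky gu [nkfm]'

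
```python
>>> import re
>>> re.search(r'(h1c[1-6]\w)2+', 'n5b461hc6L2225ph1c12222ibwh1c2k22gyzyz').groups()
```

Pattern: the literal 'h1c', then a character in [1-6], then a word character (captured); then one or more of a literal '2'.
`re.search` scans for the first position where the pattern succeeds.
The match spans [15:23] → 'h1c12222'.
Captured: group 1 = 'h1c12'.

('h1c12',)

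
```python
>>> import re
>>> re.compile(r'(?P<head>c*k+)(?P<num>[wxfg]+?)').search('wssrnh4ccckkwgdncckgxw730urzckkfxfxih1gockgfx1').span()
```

(7, 13)

A non-greedy quantifier consumes as few characters as it can — just enough that the remainder of the pattern still matches from where it stops; whatever follows it matches normally.
The match spans [7:13] → 'ccckkw'.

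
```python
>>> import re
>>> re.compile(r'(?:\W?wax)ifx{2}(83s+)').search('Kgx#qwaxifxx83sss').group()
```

This matches optionally a non-word character, then the literal 'wa', then the literal 'x' (non-capturing group); then the literal 'if', then exactly 2 of the literal 'x'; then the literal '83', then one or more of the literal 's' (captured).
`search` walks the string left to right and returns the first match it finds.
The match spans [5:17] → 'waxifxx83sss'.
Captured: group 1 = '83sss'.

'waxifxx83sss'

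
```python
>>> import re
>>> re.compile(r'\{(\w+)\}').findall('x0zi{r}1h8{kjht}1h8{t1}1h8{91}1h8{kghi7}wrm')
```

Matches: at [4:7] match '{r}', group 1 = 'r'; at [10:16] match '{kjht}', group 1 = 'kjht'; at [19:23] match '{t1}', group 1 = 't1'; at [26:30] match '{91}', group 1 = '91'; at [33:40] match '{kghi7}', group 1 = 'kghi7'.
Because there's exactly one group, `findall` drops the full match and keeps group 1 from each hit.

['r', 'kjht', 't1', '91', 'kghi7']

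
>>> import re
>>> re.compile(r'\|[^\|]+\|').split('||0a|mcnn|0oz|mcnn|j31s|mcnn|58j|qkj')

Matches to split on: at [1:5] → '|0a|'; at [9:14] → '|0oz|'; at [18:24] → '|j31s|'; at [28:33] → '|58j|'.
Splitting on the pattern gives 5 pieces.

['|', 'mcnn', 'mcnn', 'mcnn', 'qkj']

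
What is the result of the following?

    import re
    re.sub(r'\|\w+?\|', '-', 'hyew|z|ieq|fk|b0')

Matches: at [4:7] → '|z|'; at [10:14] → '|fk|'.
`sub` substitutes '-' at each match site.

'hyew-ieq-b0'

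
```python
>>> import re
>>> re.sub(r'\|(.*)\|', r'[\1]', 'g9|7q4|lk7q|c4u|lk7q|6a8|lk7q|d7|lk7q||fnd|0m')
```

'g9[7q4|lk7q|c4u|lk7q|6a8|lk7q|d7|lk7q||fnd]0m'

Each match is replaced using the text its own group 1 captured.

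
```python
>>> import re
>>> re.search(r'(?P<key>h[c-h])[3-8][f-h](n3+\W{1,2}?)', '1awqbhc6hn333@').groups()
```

('hc', 'n333@')

The match spans [5:14] → 'hc6hn333@'.
Captured: group 1 = 'hc', group 2 = 'n333@'.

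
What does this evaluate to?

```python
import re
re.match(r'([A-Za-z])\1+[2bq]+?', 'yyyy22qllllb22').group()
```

'yyyy2'

`re.match` only tries the pattern at the start of the string.
The match spans [0:5] → 'yyyy2'.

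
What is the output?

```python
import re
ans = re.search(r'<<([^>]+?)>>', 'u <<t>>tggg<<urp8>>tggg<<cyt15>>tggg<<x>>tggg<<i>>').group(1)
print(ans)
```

t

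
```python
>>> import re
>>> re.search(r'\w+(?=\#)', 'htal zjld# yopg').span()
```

(5, 9)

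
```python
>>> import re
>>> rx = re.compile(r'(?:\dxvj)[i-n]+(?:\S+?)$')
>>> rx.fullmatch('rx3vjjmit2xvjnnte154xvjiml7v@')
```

None

This matches a digit, then the literal 'xvj' (non-capturing group); then one or more of a character in [i-n]; then one or more of a non-whitespace character (lazy) (non-capturing group); then anchored at the end.
`fullmatch` succeeds only if the pattern covers the string from start to end.
Here the pattern can't cover the whole string, so the call returns None.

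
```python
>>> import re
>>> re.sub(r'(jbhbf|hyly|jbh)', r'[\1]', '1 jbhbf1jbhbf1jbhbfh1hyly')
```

Branches in `(...|...)` are attempted left-to-right; the first branch that allows the whole pattern to succeed is taken.
The replacement refers to a captured group, so each match is rewritten using its own captured text.

'1 [jbhbf]1[jbhbf]1[jbhbf]h1[hyly]'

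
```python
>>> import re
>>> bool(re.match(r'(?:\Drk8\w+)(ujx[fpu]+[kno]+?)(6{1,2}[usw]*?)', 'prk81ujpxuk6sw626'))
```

False

The pattern matches a non-digit, then the literal 'rk8', then one or more of a word character (non-capturing group); then the literal 'ujx', then one or more of one of [fpu], then one or more of one of [kno] (lazy) (captured); then 1 to 2 of the literal '6', then zero or more of one of [usw] (lazy) (captured).
`re.match` won't scan ahead — the pattern has to work from the very first character.
Here the pattern fails at index 0, so the call returns None, and `bool(None)` is False.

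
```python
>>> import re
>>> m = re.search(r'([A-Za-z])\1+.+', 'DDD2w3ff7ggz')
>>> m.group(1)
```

The match spans [0:12] → 'DDD2w3ff7ggz'.
Captured: group 1 = 'D'.

'D'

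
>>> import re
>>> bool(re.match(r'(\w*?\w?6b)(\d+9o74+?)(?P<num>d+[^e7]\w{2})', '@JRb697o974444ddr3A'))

False

`match` is anchored at position 0; if the pattern doesn't fit there, it returns None.
Here the string doesn't start with a match, so the call returns None, and `bool(None)` is False.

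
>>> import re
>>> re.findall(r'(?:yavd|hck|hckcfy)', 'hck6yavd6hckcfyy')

['hck', 'yavd', 'hck']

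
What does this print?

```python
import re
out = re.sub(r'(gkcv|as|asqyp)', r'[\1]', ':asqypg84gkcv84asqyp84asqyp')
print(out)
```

:[as]qypg84[gkcv]84[as]qyp84[as]qyp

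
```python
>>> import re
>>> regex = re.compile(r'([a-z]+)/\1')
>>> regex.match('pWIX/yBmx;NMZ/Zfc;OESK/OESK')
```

None

After group 1 captures some text, `\1` only succeeds where that same text appears again.
`re.match` only tries the pattern at the start of the string.
Here position 0 doesn't satisfy it, so the call returns None.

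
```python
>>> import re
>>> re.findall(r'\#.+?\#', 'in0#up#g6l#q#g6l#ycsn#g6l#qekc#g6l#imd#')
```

['#up#', '#q#', '#ycsn#', '#qekc#', '#imd#']

Lazy quantifiers expand one character at a time until the remainder of the pattern can match.
Since nothing is captured, `findall` lists the 5 matched substrings directly.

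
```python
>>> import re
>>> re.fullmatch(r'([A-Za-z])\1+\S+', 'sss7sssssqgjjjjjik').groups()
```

The backreference `\1` re-matches whatever the first group consumed, character for character.
`re.fullmatch` requires the pattern to consume the entire string.
The match spans [0:18] → 'sss7sssssqgjjjjjik'.
Captured: group 1 = 's'.

('s',)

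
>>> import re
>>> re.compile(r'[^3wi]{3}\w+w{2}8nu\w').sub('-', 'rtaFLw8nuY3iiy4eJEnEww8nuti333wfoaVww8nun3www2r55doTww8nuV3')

The pattern matches exactly 3 of any character except [3wi], then one or more of a word character; then exactly 2 of a literal 'w', then the literal '8nu', then a word character.
Matches: at [0:58] → 'rtaFLw8nuY3iiy4eJEnEww8nuti333wfoaVww8nun3www2r55doTww8nuV'.
Each match is replaced by '-'.

'-3'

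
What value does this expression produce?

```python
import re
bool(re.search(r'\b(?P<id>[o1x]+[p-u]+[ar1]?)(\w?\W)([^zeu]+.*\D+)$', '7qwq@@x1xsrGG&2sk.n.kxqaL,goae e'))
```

Here nothing in the string fits, so the call returns None, and `bool(None)` is False.

False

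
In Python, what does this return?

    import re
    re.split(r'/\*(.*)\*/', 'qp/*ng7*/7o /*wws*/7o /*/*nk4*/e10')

['qp', 'ng7*/7o /*wws*/7o /*/*nk4', 'e10']

Matches to split on: at [2:31] → '/*ng7*/7o /*wws*/7o /*/*nk4*/'.
`re.split` interleaves the captured-group text with the surrounding fragments.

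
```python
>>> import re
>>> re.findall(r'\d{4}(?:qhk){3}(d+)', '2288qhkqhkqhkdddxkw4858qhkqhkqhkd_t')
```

['ddd', 'd']

The pattern matches exactly 4 of a digit, then the literal 'qhk' repeated 3 times; then one or more of a literal 'd' (captured).
Matches: at [0:16] match '2288qhkqhkqhkddd', group 1 = 'ddd'; at [19:33] match '4858qhkqhkqhkd', group 1 = 'd'.
One capturing group, so `findall` returns just the captured substring from each match — 2 in all.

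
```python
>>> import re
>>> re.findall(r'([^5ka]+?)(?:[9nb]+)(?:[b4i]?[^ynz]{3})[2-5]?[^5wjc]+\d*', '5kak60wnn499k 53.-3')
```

['60w']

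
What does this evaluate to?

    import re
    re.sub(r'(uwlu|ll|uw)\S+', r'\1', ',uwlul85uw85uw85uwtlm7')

Branches in `(...|...)` are attempted left-to-right; the first branch that allows the whole pattern to succeed is taken.
Matches: at [1:22] → 'uwlul85uw85uw85uwtlm7'.
Each match is replaced using the text its own group 1 captured.

',uwlu'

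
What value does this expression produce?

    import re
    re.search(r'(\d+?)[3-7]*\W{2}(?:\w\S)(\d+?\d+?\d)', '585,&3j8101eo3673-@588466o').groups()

('58', '810')

The match spans [0:10] → '585,&3j810'.
Captured: group 1 = '58', group 2 = '810'.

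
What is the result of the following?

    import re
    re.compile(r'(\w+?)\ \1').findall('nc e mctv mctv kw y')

['mctv']

`\1` has to match the exact text group 1 already captured.
One capturing group, so `findall` returns just the captured substring from the one match — 1 in all.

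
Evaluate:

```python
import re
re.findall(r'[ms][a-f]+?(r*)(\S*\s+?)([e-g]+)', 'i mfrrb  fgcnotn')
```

Multiple groups make `findall` return tuples — one 3-tuple for the one match.

[('rr', 'b  ', 'fg')]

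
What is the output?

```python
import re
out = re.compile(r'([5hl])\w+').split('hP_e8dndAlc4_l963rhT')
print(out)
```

['', 'h', '']

This matches one of [5hl] (captured); then one or more of a word character.
Matches to split on: at [0:20] → 'hP_e8dndAlc4_l963rhT'.
Because the pattern has a capturing group, `split` also inserts each captured text between the pieces.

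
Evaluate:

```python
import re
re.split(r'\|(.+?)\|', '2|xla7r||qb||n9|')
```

['2', 'xla7r', '', 'qb', '', 'n9', '']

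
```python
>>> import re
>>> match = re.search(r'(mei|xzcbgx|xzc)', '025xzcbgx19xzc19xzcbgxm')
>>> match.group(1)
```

'xzcbgx'

Alternation isn't longest-match — the leftmost alternative that fits at this position is chosen.
`search` walks the string left to right and returns the first match it finds.
The match spans [3:9] → 'xzcbgx'.
Captured: group 1 = 'xzcbgx'.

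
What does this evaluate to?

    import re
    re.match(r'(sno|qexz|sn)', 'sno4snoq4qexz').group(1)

'sno'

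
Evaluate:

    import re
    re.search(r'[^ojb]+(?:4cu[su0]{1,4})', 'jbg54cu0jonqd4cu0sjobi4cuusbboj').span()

(2, 8)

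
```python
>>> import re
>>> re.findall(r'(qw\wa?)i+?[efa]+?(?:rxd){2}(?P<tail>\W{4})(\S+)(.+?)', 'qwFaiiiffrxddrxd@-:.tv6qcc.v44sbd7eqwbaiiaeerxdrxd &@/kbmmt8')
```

Pattern: the literal 'qw', then a word character, then optionally the literal 'a' (captured); then one or more of the literal 'i' (lazy), then one or more of one of [efa] (lazy), then the literal 'rxd' repeated 2 times; then exactly 4 of a non-word character (captured as 'tail'); then one or more of a non-whitespace character (captured); then one or more of any character (lazy) (captured).
4 groups means the one result is a tuple of 4 captured strings — 1 here.

[('qwba', ' &@/', 'kbmmt', '8')]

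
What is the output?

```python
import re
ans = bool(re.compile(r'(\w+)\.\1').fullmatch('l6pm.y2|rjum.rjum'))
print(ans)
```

The backreference `\1` re-matches whatever the first group consumed, character for character.
For `fullmatch`, every character of the input must be accounted for by the pattern.
Here there's no way to consume every character, so the call returns None, and `bool(None)` is False.

False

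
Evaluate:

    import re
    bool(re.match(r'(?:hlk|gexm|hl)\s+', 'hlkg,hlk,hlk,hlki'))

False

`re.match` only tries the pattern at the start of the string.
Here the pattern fails at index 0, so the call returns None, and `bool(None)` is False.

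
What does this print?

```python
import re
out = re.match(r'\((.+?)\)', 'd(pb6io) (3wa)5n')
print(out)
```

With `match`, the pattern is implicitly anchored at the beginning.
Here the string doesn't start with a match, so the call returns None.

None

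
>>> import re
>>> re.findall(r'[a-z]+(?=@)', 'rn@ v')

The lookaround is zero-width — it requires the adjacent text to match without consuming it, so the asserted text isn't part of the match.
Walking the string: at [0:2] → 'rn'.
With no groups in the pattern, `findall` gives back each whole match — 1 here.

['rn']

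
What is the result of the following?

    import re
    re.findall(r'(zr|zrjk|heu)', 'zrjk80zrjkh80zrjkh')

Alternation tries branches left to right and keeps the first one that lets the overall match succeed at that position.
Matches: at [0:2] match 'zr', group 1 = 'zr'; at [6:8] match 'zr', group 1 = 'zr'; at [13:15] match 'zr', group 1 = 'zr'.
`findall` collects group 1 from each match (3 total).

['zr', 'zr', 'zr']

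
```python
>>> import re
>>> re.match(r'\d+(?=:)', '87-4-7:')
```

None

The positive lookaround only admits positions where the adjacent text matches; those characters stay outside the span.
With `match`, the pattern is implicitly anchored at the beginning.
Here the pattern fails at index 0, so the call returns None.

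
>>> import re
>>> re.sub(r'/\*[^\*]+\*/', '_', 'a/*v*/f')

Each match is replaced by '_'.

'a_f'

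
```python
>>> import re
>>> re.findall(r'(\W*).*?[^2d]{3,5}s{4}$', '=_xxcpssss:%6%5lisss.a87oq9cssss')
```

['=']

The pattern matches zero or more of a non-word character (captured); then zero or more of any character (lazy), then 3 to 5 of any character except [2d], then exactly 4 of a literal 's'; then anchored at the end.
Walking the string: at [0:32] match '=_xxcpssss:%6%5lisss.a87oq9cssss', group 1 = '='.
One capturing group, so `findall` returns just the captured substring from the one match — 1 in all.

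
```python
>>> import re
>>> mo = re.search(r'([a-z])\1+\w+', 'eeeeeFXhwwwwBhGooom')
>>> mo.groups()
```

The match spans [0:19] → 'eeeeeFXhwwwwBhGooom'.
Captured: group 1 = 'e'.

('e',)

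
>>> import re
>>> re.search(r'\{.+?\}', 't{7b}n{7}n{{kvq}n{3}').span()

The `?` after the quantifier makes it lazy — it takes as little as possible before letting the rest of the pattern try.
Unlike `match`, `search` isn't anchored — it looks for the pattern anywhere in the string.
The match spans [1:5] → '{7b}'.

(1, 5)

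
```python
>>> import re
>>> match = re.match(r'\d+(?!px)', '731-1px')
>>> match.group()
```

`match` is anchored at position 0; if the pattern doesn't fit there, it returns None.
The match spans [0:3] → '731'.

'731'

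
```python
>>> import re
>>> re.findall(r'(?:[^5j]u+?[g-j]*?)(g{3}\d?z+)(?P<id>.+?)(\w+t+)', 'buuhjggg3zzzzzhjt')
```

[('ggg3zzzzz', 'h', 'jt')]

Pattern: any character except [5j], then one or more of the literal 'u' (lazy), then zero or more of a character in [g-j] (lazy) (non-capturing group); then exactly 3 of a literal 'g', then optionally a digit, then one or more of a literal 'z' (captured); then one or more of any character (lazy) (captured as 'id'); then one or more of a word character, then one or more of a literal 't' (captured).
Walking the string: at [0:17] match 'buuhjggg3zzzzzhjt', groups = ('ggg3zzzzz', 'h', 'jt').
Multiple groups make `findall` return tuples — one 3-tuple for the one match.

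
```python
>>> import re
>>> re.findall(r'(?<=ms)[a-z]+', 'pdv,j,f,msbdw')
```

Lookahead/lookbehind check context without consuming it, so the matched span excludes the asserted characters.
Matches: at [10:13] → 'bdw'.
`findall` yields the raw match text (1 of them) because the pattern has no groups.

['bdw']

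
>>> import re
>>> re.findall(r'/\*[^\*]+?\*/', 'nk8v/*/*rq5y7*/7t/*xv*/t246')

['/*rq5y7*/', '/*xv*/']

Scanning left to right: at [6:15] → '/*rq5y7*/'; at [17:23] → '/*xv*/'.
With no groups in the pattern, `findall` gives back each whole match — 2 here.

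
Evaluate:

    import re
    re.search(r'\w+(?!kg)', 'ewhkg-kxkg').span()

A negative assertion filters positions out without eating any characters.
The match spans [0:5] → 'ewhkg'.

(0, 5)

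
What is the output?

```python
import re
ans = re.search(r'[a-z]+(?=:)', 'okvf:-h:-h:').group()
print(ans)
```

okvf

The lookaround is zero-width — it requires the adjacent text to match without consuming it, so the asserted text isn't part of the match.
The match spans [0:4] → 'okvf'.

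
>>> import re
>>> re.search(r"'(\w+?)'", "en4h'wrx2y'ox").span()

(4, 11)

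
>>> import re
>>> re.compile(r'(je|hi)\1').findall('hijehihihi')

['hi']

After group 1 captures some text, `\1` only succeeds where that same text appears again.
With a single group, `findall` returns only what that group captured — 1 item.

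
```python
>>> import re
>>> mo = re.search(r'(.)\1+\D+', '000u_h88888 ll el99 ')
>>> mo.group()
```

'000u_h'

A backreference is literal: `\1` must see the identical characters the first group matched.
`re.search` tries every starting position until one works.
The match spans [0:6] → '000u_h'.
Captured: group 1 = '0'.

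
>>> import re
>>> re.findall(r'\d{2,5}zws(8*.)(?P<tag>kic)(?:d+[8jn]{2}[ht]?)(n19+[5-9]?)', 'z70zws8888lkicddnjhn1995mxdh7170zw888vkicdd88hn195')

[('8888l', 'kic', 'n1995')]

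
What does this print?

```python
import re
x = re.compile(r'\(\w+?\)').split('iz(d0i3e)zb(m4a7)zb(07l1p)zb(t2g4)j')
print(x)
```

['iz', 'zb', 'zb', 'zb', 'j']

`split` removes every match and returns the 5 fragments in between.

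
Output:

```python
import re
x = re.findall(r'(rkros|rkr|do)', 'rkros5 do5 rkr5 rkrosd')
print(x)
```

The regex engine tests alternatives in the order written; an earlier branch that matches wins even if a later one would match more.
Matches: at [0:5] match 'rkros', group 1 = 'rkros'; at [7:9] match 'do', group 1 = 'do'; at [11:14] match 'rkr', group 1 = 'rkr'; at [16:21] match 'rkros', group 1 = 'rkros'.
With a single group, `findall` returns only what that group captured — 4 items.

['rkros', 'do', 'rkr', 'rkros']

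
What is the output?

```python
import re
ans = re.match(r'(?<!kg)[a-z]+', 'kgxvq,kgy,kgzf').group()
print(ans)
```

kgxvq

The negative lookahead/lookbehind blocks any match where the forbidden context is present.
`re.match` won't scan ahead — the pattern has to work from the very first character.
The match spans [0:5] → 'kgxvq'.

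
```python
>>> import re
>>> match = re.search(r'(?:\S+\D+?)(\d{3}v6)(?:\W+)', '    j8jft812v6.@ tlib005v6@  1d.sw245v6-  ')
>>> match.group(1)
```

This matches one or more of a non-whitespace character, then one or more of a non-digit (lazy) (non-capturing group); then exactly 3 of a digit, then the literal 'v6' (captured); then one or more of a non-word character (non-capturing group).
`search` walks the string left to right and returns the first match it finds.
The match spans [4:29] → 'j8jft812v6.@ tlib005v6@  '.
Captured: group 1 = '005v6'.

'005v6'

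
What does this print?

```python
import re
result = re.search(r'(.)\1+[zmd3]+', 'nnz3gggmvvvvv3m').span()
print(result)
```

(0, 4)

`\1` has to match the exact text group 1 already captured.
`search` walks the string left to right and returns the first match it finds.
The match spans [0:4] → 'nnz3'.
Captured: group 1 = 'n'.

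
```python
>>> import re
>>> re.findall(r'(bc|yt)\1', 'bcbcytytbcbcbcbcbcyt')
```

After group 1 captures some text, `\1` only succeeds where that same text appears again.
One capturing group, so `findall` returns just the captured substring from each match — 4 in all.

['bc', 'yt', 'bc', 'bc']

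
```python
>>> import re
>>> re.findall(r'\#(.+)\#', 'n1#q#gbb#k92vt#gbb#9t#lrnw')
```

['q#gbb#k92vt#gbb#9t']

With a single group, `findall` returns only what that group captured — 1 item.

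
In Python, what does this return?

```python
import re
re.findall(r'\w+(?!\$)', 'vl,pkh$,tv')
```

['vl', 'pk', 'tv']

Because the assertion is negative and zero-width, positions next to the forbidden text are skipped.
Walking the string: at [0:2] → 'vl'; at [3:5] → 'pk'; at [8:10] → 'tv'.
With no groups in the pattern, `findall` gives back each whole match — 3 here.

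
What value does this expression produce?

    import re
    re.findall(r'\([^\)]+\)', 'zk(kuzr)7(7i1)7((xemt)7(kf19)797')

['(kuzr)', '(7i1)', '((xemt)', '(kf19)']

Walking the string: at [2:8] → '(kuzr)'; at [9:14] → '(7i1)'; at [15:22] → '((xemt)'; at [23:29] → '(kf19)'.
Since nothing is captured, `findall` lists the 4 matched substrings directly.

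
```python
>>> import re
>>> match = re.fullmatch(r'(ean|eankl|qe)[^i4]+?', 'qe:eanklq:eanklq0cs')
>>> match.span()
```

(0, 19)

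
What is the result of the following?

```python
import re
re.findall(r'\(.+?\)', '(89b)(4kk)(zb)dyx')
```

['(89b)', '(4kk)', '(zb)']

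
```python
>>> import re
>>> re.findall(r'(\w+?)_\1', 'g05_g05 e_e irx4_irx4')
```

A backreference is literal: `\1` must see the identical characters the first group matched.
Walking the string: at [0:7] match 'g05_g05', group 1 = 'g05'; at [8:11] match 'e_e', group 1 = 'e'; at [12:21] match 'irx4_irx4', group 1 = 'irx4'.
With a single group, `findall` returns only what that group captured — 3 items.

['g05', 'e', 'irx4']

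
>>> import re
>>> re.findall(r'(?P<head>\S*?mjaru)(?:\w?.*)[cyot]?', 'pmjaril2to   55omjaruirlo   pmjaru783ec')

['55omjaru']

This matches zero or more of a non-whitespace character (lazy), then the literal 'mja', then the literal 'ru' (captured as 'head'); then optionally a word character, then zero or more of any character (non-capturing group); then optionally one of [cyot].
Matches: at [13:39] match '55omjaruirlo   pmjaru783ec', group 1 = '55omjaru'.
Because there's exactly one group, `findall` drops the full match and keeps group 1 from the one hit.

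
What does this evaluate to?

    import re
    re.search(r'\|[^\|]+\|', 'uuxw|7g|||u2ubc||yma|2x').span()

`search` walks the string left to right and returns the first match it finds.
The match spans [4:8] → '|7g|'.

(4, 8)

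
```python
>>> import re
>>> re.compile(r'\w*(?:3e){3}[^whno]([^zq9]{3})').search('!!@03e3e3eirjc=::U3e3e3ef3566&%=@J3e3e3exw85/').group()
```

This matches zero or more of a word character; then the literal '3e' repeated 3 times, then any character except [whno]; then exactly 3 of any character except [zq9] (captured).
The match spans [3:14] → '03e3e3eirjc'.

'03e3e3eirjc'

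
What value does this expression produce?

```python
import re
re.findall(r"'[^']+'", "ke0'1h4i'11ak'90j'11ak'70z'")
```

Matches: at [3:9] → "'1h4i'"; at [13:18] → "'90j'"; at [22:27] → "'70z'".
`findall` yields the raw match text (3 of them) because the pattern has no groups.

["'1h4i'", "'90j'", "'70z'"]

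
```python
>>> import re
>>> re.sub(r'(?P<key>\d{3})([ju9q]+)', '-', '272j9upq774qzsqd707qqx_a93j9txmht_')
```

Each match is replaced by '-'.

'-pq-zsqd-x_a93j9txmht_'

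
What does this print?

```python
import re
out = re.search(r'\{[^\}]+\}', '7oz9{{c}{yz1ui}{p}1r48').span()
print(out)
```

(4, 8)

Unlike `match`, `search` isn't anchored — it looks for the pattern anywhere in the string.
The match spans [4:8] → '{{c}'.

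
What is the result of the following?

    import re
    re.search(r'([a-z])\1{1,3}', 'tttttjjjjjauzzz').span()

(0, 4)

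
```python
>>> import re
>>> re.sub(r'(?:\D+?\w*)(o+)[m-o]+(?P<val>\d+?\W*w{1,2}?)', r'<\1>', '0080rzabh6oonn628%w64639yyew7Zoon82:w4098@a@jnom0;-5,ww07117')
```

`\1` in the replacement pulls in group 1's text for each match.

'0080<o>64639<o>4098@a@jnom0;-5,ww07117'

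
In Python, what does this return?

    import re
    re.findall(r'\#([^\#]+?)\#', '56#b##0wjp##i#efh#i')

With a single group, `findall` returns only what that group captured — 3 items.

['b', '0wjp', 'i']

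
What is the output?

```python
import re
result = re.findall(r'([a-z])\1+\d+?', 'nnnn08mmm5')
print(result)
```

['n', 'm']

The backreference `\1` re-matches whatever the first group consumed, character for character.
`findall` collects group 1 from each match (2 total).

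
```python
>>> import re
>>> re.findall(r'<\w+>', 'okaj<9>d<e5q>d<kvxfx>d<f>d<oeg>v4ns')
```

['<9>', '<e5q>', '<kvxfx>', '<f>', '<oeg>']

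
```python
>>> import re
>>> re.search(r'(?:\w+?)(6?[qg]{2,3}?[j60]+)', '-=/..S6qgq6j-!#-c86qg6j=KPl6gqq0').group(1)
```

Pattern: one or more of a word character (lazy) (non-capturing group); then optionally a literal '6', then 2 to 3 of one of [qg] (lazy), then one or more of one of [j60] (captured).
Unlike `match`, `search` isn't anchored — it looks for the pattern anywhere in the string.
The match spans [5:12] → 'S6qgq6j'.
Captured: group 1 = '6qgq6j'.

'6qgq6j'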